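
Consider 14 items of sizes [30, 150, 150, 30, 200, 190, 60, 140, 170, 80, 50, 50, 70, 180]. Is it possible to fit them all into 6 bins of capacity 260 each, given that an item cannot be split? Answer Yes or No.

Total = 1550; ⌈1550/260⌉ = 6.
7 items each exceed half the capacity and cannot share a bin, forcing at least 7 bins.
At least 7 bins are required, but only 6 are allowed.

No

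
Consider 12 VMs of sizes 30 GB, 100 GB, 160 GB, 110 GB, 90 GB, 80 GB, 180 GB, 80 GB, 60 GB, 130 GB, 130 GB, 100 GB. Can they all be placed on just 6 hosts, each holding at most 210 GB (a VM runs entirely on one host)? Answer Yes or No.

Total = 1250 GB; ⌈1250/210⌉ = 6.
The bound of 6 does not rule out 6, but exhaustive search shows no assignment into 6 hosts of capacity 210 GB exists — the minimum is 7.

No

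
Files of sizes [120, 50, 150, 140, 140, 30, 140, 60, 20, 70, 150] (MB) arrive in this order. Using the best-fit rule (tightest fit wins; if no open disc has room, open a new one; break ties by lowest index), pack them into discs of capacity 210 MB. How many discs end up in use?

6

  120 → disc 1 (new)  [load 120/210]
  50 → disc 1  [load 170/210]
  150 → disc 2 (new)  [load 150/210]
  140 → disc 3 (new)  [load 140/210]
  140 → disc 4 (new)  [load 140/210]
  30 → disc 1  [load 200/210]
  140 → disc 5 (new)  [load 140/210]
  60 → disc 2  [load 210/210]
  20 → disc 3  [load 160/210]
  70 → disc 4  [load 210/210]
  150 → disc 6 (new)  [load 150/210]
6 discs opened.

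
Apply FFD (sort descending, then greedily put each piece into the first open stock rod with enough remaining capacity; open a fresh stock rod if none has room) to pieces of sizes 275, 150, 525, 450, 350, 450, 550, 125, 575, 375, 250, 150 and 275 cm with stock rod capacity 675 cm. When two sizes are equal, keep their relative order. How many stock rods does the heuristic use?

8

Sorted descending: 575, 550, 525, 450, 450, 375, 350, 275, 275, 250, 150, 150, 125.
  575 → stock rod 1 (new)  [load 575/675]
  550 → stock rod 2 (new)  [load 550/675]
  525 → stock rod 3 (new)  [load 525/675]
  450 → stock rod 4 (new)  [load 450/675]
  450 → stock rod 5 (new)  [load 450/675]
  375 → stock rod 6 (new)  [load 375/675]
  350 → stock rod 7 (new)  [load 350/675]
  275 → stock rod 6  [load 650/675]
  275 → stock rod 7  [load 625/675]
  250 → stock rod 8 (new)  [load 250/675]
  150 → stock rod 3  [load 675/675]
  150 → stock rod 4  [load 600/675]
  125 → stock rod 2  [load 675/675]
8 stock rods opened.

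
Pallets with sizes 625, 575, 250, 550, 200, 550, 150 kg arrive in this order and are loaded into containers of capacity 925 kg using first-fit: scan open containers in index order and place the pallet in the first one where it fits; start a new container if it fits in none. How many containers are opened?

  625 → container 1 (new)  [load 625/925]
  575 → container 2 (new)  [load 575/925]
  250 → container 1  [load 875/925]
  550 → container 3 (new)  [load 550/925]
  200 → container 2  [load 775/925]
  550 → container 4 (new)  [load 550/925]
  150 → container 2  [load 925/925]
4 containers opened.

4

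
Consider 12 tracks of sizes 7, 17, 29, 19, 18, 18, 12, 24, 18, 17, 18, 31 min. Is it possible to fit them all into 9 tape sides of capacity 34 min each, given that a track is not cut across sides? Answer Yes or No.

A valid assignment using 9 tape sides:
  side 1: 31 = 31
  side 2: 29 = 29
  side 3: 24 + 7 = 31
  side 4: 19 + 12 = 31
  side 5: 18 = 18
  side 6: 18 = 18
  side 7: 18 = 18
  side 8: 18 = 18
  side 9: 17 + 17 = 34
Every load is within 34 min, so 9 tape sides suffice.

Yes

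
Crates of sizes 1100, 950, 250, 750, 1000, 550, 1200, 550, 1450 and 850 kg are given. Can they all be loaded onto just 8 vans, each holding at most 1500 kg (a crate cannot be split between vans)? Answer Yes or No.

A valid assignment using 7 vans:
  van 1: 1450 = 1450
  van 2: 1200 + 250 = 1450
  van 3: 1100 = 1100
  van 4: 1000 = 1000
  van 5: 950 + 550 = 1500
  van 6: 850 + 550 = 1400
  van 7: 750 = 750
That uses only 7 ≤ 8, so 8 vans are enough.

Yes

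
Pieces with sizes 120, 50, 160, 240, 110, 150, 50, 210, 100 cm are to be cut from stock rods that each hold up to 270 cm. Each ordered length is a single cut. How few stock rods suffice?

Total = 240 + 210 + 160 + 150 + 120 + 110 + 100 + 50 + 50 = 1190 cm.
Lower bound: ⌈1190/270⌉ = 5 stock rods.
A packing using 5 stock rods:
  stock rod 1: 240 = 240
  stock rod 2: 210 + 50 = 260
  stock rod 3: 160 + 110 = 270
  stock rod 4: 150 + 120 = 270
  stock rod 5: 100 + 50 = 150
This matches the lower bound, so 5 is optimal.

5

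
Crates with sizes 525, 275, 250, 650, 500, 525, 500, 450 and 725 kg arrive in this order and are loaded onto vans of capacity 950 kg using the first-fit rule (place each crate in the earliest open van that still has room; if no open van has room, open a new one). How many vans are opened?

6

  525 → van 1 (new)  [load 525/950]
  275 → van 1  [load 800/950]
  250 → van 2 (new)  [load 250/950]
  650 → van 2  [load 900/950]
  500 → van 3 (new)  [load 500/950]
  525 → van 4 (new)  [load 525/950]
  500 → van 5 (new)  [load 500/950]
  450 → van 3  [load 950/950]
  725 → van 6 (new)  [load 725/950]
6 vans opened.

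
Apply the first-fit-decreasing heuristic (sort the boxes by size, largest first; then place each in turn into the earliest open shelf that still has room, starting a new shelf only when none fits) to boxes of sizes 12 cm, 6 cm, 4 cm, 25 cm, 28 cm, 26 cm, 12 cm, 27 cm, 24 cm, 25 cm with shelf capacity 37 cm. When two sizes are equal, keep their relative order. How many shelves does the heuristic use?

6

Sorted descending: 28, 27, 26, 25, 25, 24, 12, 12, 6, 4.
  28 → shelf 1 (new)  [load 28/37]
  27 → shelf 2 (new)  [load 27/37]
  26 → shelf 3 (new)  [load 26/37]
  25 → shelf 4 (new)  [load 25/37]
  25 → shelf 5 (new)  [load 25/37]
  24 → shelf 6 (new)  [load 24/37]
  12 → shelf 4  [load 37/37]
  12 → shelf 5  [load 37/37]
  6 → shelf 1  [load 34/37]
  4 → shelf 2  [load 31/37]
6 shelves opened.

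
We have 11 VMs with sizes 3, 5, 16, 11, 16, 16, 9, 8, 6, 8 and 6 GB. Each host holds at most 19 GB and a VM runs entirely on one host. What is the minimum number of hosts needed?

6

Total = 16 + 16 + 16 + 11 + 9 + 8 + 8 + 6 + 6 + 5 + 3 = 104 GB.
Lower bound: ⌈104/19⌉ = 6 hosts.
A packing using 6 hosts:
  host 1: 16 + 3 = 19
  host 2: 16 = 16
  host 3: 16 = 16
  host 4: 11 + 8 = 19
  host 5: 9 + 8 = 17
  host 6: 6 + 6 + 5 = 17
This matches the lower bound, so 6 is optimal.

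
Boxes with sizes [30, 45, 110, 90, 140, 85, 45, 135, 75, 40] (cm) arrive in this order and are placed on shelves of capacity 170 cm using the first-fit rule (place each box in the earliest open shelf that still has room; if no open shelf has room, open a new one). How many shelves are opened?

  30 → shelf 1 (new)  [load 30/170]
  45 → shelf 1  [load 75/170]
  110 → shelf 2 (new)  [load 110/170]
  90 → shelf 1  [load 165/170]
  140 → shelf 3 (new)  [load 140/170]
  85 → shelf 4 (new)  [load 85/170]
  45 → shelf 2  [load 155/170]
  135 → shelf 5 (new)  [load 135/170]
  75 → shelf 4  [load 160/170]
  40 → shelf 6 (new)  [load 40/170]
6 shelves opened.

6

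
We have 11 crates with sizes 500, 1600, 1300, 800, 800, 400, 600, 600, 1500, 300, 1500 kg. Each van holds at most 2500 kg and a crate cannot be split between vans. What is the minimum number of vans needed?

5

Total = 1600 + 1500 + 1500 + 1300 + 800 + 800 + 600 + 600 + 500 + 400 + 300 = 9900 kg.
Lower bound: ⌈9900/2500⌉ = 4 vans.
A packing using 5 vans:
  van 1: 1600 + 800 = 2400
  van 2: 1500 + 800 = 2300
  van 3: 1500 + 600 + 400 = 2500
  van 4: 1300 + 600 + 500 = 2400
  van 5: 300 = 300
No arrangement into 4 vans stays within capacity, so 5 is optimal.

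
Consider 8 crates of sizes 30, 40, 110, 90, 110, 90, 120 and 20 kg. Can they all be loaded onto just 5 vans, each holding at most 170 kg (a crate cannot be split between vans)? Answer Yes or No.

A valid assignment using 5 vans:
  van 1: 120 + 40 = 160
  van 2: 110 + 30 + 20 = 160
  van 3: 110 = 110
  van 4: 90 = 90
  van 5: 90 = 90
Every load is within 170 kg, so 5 vans suffice.

Yes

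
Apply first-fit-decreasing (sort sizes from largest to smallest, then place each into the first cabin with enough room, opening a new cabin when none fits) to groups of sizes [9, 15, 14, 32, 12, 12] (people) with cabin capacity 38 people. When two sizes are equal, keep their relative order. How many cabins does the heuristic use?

3

Sorted descending: 32, 15, 14, 12, 12, 9.
  32 → cabin 1 (new)  [load 32/38]
  15 → cabin 2 (new)  [load 15/38]
  14 → cabin 2  [load 29/38]
  12 → cabin 3 (new)  [load 12/38]
  12 → cabin 3  [load 24/38]
  9 → cabin 2  [load 38/38]
3 cabins opened.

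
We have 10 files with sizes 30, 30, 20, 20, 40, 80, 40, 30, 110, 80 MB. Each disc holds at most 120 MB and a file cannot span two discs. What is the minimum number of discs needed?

5

Total = 110 + 80 + 80 + 40 + 40 + 30 + 30 + 30 + 20 + 20 = 480 MB.
Lower bound: ⌈480/120⌉ = 4 discs.
A packing using 5 discs:
  disc 1: 110 = 110
  disc 2: 80 + 40 = 120
  disc 3: 80 + 40 = 120
  disc 4: 30 + 30 + 30 + 20 = 110
  disc 5: 20 = 20
No arrangement into 4 discs stays within capacity, so 5 is optimal.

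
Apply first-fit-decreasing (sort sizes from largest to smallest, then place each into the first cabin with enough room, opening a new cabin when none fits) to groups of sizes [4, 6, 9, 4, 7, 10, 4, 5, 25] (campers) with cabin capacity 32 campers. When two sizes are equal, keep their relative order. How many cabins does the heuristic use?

3

Sorted descending: 25, 10, 9, 7, 6, 5, 4, 4, 4.
  25 → cabin 1 (new)  [load 25/32]
  10 → cabin 2 (new)  [load 10/32]
  9 → cabin 2  [load 19/32]
  7 → cabin 1  [load 32/32]
  6 → cabin 2  [load 25/32]
  5 → cabin 2  [load 30/32]
  4 → cabin 3 (new)  [load 4/32]
  4 → cabin 3  [load 8/32]
  4 → cabin 3  [load 12/32]
3 cabins opened.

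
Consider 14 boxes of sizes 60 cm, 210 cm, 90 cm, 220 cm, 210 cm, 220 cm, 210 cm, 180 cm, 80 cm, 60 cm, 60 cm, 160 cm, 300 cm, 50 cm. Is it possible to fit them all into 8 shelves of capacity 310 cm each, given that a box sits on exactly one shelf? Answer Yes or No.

Yes

A valid assignment using 8 shelves:
  shelf 1: 300 = 300
  shelf 2: 220 + 90 = 310
  shelf 3: 220 + 80 = 300
  shelf 4: 210 + 60 = 270
  shelf 5: 210 + 60 = 270
  shelf 6: 210 + 60 = 270
  shelf 7: 180 + 50 = 230
  shelf 8: 160 = 160
Every load is within 310 cm, so 8 shelves suffice.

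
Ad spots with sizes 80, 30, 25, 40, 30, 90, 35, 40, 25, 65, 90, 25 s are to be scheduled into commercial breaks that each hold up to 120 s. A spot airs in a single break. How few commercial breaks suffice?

5

Total = 90 + 90 + 80 + 65 + 40 + 40 + 35 + 30 + 30 + 25 + 25 + 25 = 575 s.
Lower bound: ⌈575/120⌉ = 5 commercial breaks.
A packing using 5 commercial breaks:
  break 1: 90 + 30 = 120
  break 2: 90 + 30 = 120
  break 3: 80 + 40 = 120
  break 4: 65 + 40 = 105
  break 5: 35 + 25 + 25 + 25 = 110
This matches the lower bound, so 5 is optimal.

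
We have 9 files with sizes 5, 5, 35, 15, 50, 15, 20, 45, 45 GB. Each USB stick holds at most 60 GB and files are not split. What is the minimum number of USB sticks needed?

4

Total = 50 + 45 + 45 + 35 + 20 + 15 + 15 + 5 + 5 = 235 GB.
Lower bound: ⌈235/60⌉ = 4 USB sticks.
A packing using 4 USB sticks:
  USB stick 1: 50 + 5 + 5 = 60
  USB stick 2: 45 + 15 = 60
  USB stick 3: 45 + 15 = 60
  USB stick 4: 35 + 20 = 55
This matches the lower bound, so 4 is optimal.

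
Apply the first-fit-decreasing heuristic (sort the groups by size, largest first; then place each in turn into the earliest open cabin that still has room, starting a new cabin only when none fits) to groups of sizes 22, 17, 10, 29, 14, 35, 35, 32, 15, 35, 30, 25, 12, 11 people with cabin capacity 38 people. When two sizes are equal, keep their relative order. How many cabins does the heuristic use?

Sorted descending: 35, 35, 35, 32, 30, 29, 25, 22, 17, 15, 14, 12, 11, 10.
  35 → cabin 1 (new)  [load 35/38]
  35 → cabin 2 (new)  [load 35/38]
  35 → cabin 3 (new)  [load 35/38]
  32 → cabin 4 (new)  [load 32/38]
  30 → cabin 5 (new)  [load 30/38]
  29 → cabin 6 (new)  [load 29/38]
  25 → cabin 7 (new)  [load 25/38]
  22 → cabin 8 (new)  [load 22/38]
  17 → cabin 9 (new)  [load 17/38]
  15 → cabin 8  [load 37/38]
  14 → cabin 9  [load 31/38]
  12 → cabin 7  [load 37/38]
  11 → cabin 10 (new)  [load 11/38]
  10 → cabin 10  [load 21/38]
10 cabins opened.

10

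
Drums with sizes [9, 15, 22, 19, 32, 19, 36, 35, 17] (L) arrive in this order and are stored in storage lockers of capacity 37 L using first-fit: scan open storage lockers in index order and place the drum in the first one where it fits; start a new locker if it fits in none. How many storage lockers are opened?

  9 → locker 1 (new)  [load 9/37]
  15 → locker 1  [load 24/37]
  22 → locker 2 (new)  [load 22/37]
  19 → locker 3 (new)  [load 19/37]
  32 → locker 4 (new)  [load 32/37]
  19 → locker 5 (new)  [load 19/37]
  36 → locker 6 (new)  [load 36/37]
  35 → locker 7 (new)  [load 35/37]
  17 → locker 3  [load 36/37]
7 storage lockers opened.

7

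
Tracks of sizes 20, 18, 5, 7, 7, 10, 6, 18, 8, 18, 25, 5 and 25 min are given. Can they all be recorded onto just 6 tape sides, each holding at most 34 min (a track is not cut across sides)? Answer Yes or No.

Yes

A valid assignment using 6 tape sides:
  side 1: 25 + 8 = 33
  side 2: 25 + 7 = 32
  side 3: 20 + 10 = 30
  side 4: 18 + 7 + 6 = 31
  side 5: 18 + 5 + 5 = 28
  side 6: 18 = 18
Every load is within 34 min, so 6 tape sides suffice.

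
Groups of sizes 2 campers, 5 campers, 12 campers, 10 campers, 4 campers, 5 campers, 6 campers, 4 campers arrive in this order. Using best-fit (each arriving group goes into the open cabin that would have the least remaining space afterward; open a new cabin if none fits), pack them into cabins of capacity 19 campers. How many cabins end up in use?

3

  2 → cabin 1 (new)  [load 2/19]
  5 → cabin 1  [load 7/19]
  12 → cabin 1  [load 19/19]
  10 → cabin 2 (new)  [load 10/19]
  4 → cabin 2  [load 14/19]
  5 → cabin 2  [load 19/19]
  6 → cabin 3 (new)  [load 6/19]
  4 → cabin 3  [load 10/19]
3 cabins opened.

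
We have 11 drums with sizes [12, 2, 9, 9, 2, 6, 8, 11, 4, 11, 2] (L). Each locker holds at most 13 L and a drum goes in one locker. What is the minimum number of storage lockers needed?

7

Total = 12 + 11 + 11 + 9 + 9 + 8 + 6 + 4 + 2 + 2 + 2 = 76 L.
Lower bound: ⌈76/13⌉ = 6 storage lockers.
A packing using 7 storage lockers:
  locker 1: 12 = 12
  locker 2: 11 + 2 = 13
  locker 3: 11 + 2 = 13
  locker 4: 9 + 4 = 13
  locker 5: 9 + 2 = 11
  locker 6: 8 = 8
  locker 7: 6 = 6
No arrangement into 6 storage lockers stays within capacity, so 7 is optimal.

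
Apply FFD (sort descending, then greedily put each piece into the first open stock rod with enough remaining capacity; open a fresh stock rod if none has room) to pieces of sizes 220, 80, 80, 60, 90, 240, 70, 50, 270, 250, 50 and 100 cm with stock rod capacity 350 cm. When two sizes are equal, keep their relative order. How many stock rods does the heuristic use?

Sorted descending: 270, 250, 240, 220, 100, 90, 80, 80, 70, 60, 50, 50.
  270 → stock rod 1 (new)  [load 270/350]
  250 → stock rod 2 (new)  [load 250/350]
  240 → stock rod 3 (new)  [load 240/350]
  220 → stock rod 4 (new)  [load 220/350]
  100 → stock rod 2  [load 350/350]
  90 → stock rod 3  [load 330/350]
  80 → stock rod 1  [load 350/350]
  80 → stock rod 4  [load 300/350]
  70 → stock rod 5 (new)  [load 70/350]
  60 → stock rod 5  [load 130/350]
  50 → stock rod 4  [load 350/350]
  50 → stock rod 5  [load 180/350]
5 stock rods opened.

5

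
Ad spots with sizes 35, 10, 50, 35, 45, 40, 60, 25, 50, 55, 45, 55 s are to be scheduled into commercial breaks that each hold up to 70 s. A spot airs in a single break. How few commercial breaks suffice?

9

Total = 60 + 55 + 55 + 50 + 50 + 45 + 45 + 40 + 35 + 35 + 25 + 10 = 505 s.
Lower bound: ⌈505/70⌉ = 8 commercial breaks.
A packing using 9 commercial breaks:
  break 1: 60 + 10 = 70
  break 2: 55 = 55
  break 3: 55 = 55
  break 4: 50 = 50
  break 5: 50 = 50
  break 6: 45 + 25 = 70
  break 7: 45 = 45
  break 8: 40 = 40
  break 9: 35 + 35 = 70
No arrangement into 8 commercial breaks stays within capacity, so 9 is optimal.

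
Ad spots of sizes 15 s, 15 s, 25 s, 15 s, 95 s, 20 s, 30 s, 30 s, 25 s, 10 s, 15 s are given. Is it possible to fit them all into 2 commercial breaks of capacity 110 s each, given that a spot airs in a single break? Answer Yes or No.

No

Total = 295 s; ⌈295/110⌉ = 3.
At least 3 commercial breaks are required, but only 2 are allowed.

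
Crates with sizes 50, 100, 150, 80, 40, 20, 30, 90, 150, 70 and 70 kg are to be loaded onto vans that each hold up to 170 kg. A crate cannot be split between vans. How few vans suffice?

Total = 150 + 150 + 100 + 90 + 80 + 70 + 70 + 50 + 40 + 30 + 20 = 850 kg.
Lower bound: ⌈850/170⌉ = 5 vans.
A packing using 6 vans:
  van 1: 150 + 20 = 170
  van 2: 150 = 150
  van 3: 100 + 70 = 170
  van 4: 90 + 80 = 170
  van 5: 70 + 50 + 40 = 160
  van 6: 30 = 30
No arrangement into 5 vans stays within capacity, so 6 is optimal.

6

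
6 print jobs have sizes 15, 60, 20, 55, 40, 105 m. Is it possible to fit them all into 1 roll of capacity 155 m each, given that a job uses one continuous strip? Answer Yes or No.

Total = 295 m; ⌈295/155⌉ = 2.
At least 2 paper rolls are required, but only 1 is allowed.

No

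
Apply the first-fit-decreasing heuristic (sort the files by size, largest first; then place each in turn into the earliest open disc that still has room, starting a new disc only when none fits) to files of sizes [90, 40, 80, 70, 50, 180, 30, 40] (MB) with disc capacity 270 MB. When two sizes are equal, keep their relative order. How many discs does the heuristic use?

Sorted descending: 180, 90, 80, 70, 50, 40, 40, 30.
  180 → disc 1 (new)  [load 180/270]
  90 → disc 1  [load 270/270]
  80 → disc 2 (new)  [load 80/270]
  70 → disc 2  [load 150/270]
  50 → disc 2  [load 200/270]
  40 → disc 2  [load 240/270]
  40 → disc 3 (new)  [load 40/270]
  30 → disc 2  [load 270/270]
3 discs opened.

3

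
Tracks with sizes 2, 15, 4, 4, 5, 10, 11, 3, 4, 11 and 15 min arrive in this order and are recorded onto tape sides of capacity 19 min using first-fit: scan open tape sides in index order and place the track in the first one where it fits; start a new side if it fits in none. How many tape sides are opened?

6

  2 → side 1 (new)  [load 2/19]
  15 → side 1  [load 17/19]
  4 → side 2 (new)  [load 4/19]
  4 → side 2  [load 8/19]
  5 → side 2  [load 13/19]
  10 → side 3 (new)  [load 10/19]
  11 → side 4 (new)  [load 11/19]
  3 → side 2  [load 16/19]
  4 → side 3  [load 14/19]
  11 → side 5 (new)  [load 11/19]
  15 → side 6 (new)  [load 15/19]
6 tape sides opened.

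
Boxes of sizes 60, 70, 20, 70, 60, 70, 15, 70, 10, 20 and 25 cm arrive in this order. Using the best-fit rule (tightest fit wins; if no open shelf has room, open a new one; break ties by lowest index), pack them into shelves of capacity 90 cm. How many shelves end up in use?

  60 → shelf 1 (new)  [load 60/90]
  70 → shelf 2 (new)  [load 70/90]
  20 → shelf 2  [load 90/90]
  70 → shelf 3 (new)  [load 70/90]
  60 → shelf 4 (new)  [load 60/90]
  70 → shelf 5 (new)  [load 70/90]
  15 → shelf 3  [load 85/90]
  70 → shelf 6 (new)  [load 70/90]
  10 → shelf 5  [load 80/90]
  20 → shelf 6  [load 90/90]
  25 → shelf 1  [load 85/90]
6 shelves opened.

6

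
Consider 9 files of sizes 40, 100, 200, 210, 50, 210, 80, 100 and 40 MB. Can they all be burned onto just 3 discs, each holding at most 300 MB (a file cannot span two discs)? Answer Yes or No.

No

Total = 1030 MB; ⌈1030/300⌉ = 4.
At least 4 discs are required, but only 3 are allowed.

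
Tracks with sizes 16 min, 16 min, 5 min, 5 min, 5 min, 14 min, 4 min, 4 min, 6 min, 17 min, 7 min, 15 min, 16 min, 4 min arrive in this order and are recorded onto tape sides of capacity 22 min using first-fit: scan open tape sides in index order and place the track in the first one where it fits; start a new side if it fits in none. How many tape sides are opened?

  16 → side 1 (new)  [load 16/22]
  16 → side 2 (new)  [load 16/22]
  5 → side 1  [load 21/22]
  5 → side 2  [load 21/22]
  5 → side 3 (new)  [load 5/22]
  14 → side 3  [load 19/22]
  4 → side 4 (new)  [load 4/22]
  4 → side 4  [load 8/22]
  6 → side 4  [load 14/22]
  17 → side 5 (new)  [load 17/22]
  7 → side 4  [load 21/22]
  15 → side 6 (new)  [load 15/22]
  16 → side 7 (new)  [load 16/22]
  4 → side 5  [load 21/22]
7 tape sides opened.

7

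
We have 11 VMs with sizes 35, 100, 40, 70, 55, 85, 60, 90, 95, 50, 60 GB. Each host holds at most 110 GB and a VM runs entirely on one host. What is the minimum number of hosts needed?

Total = 100 + 95 + 90 + 85 + 70 + 60 + 60 + 55 + 50 + 40 + 35 = 740 GB.
Lower bound: ⌈740/110⌉ = 7 hosts.
A packing using 8 hosts:
  host 1: 100 = 100
  host 2: 95 = 95
  host 3: 90 = 90
  host 4: 85 = 85
  host 5: 70 + 40 = 110
  host 6: 60 + 50 = 110
  host 7: 60 + 35 = 95
  host 8: 55 = 55
No arrangement into 7 hosts stays within capacity, so 8 is optimal.

8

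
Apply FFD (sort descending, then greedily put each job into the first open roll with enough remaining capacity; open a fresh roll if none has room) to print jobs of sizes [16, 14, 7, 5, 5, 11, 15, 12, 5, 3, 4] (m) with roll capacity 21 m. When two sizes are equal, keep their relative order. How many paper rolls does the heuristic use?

Sorted descending: 16, 15, 14, 12, 11, 7, 5, 5, 5, 4, 3.
  16 → roll 1 (new)  [load 16/21]
  15 → roll 2 (new)  [load 15/21]
  14 → roll 3 (new)  [load 14/21]
  12 → roll 4 (new)  [load 12/21]
  11 → roll 5 (new)  [load 11/21]
  7 → roll 3  [load 21/21]
  5 → roll 1  [load 21/21]
  5 → roll 2  [load 20/21]
  5 → roll 4  [load 17/21]
  4 → roll 4  [load 21/21]
  3 → roll 5  [load 14/21]
5 paper rolls opened.

5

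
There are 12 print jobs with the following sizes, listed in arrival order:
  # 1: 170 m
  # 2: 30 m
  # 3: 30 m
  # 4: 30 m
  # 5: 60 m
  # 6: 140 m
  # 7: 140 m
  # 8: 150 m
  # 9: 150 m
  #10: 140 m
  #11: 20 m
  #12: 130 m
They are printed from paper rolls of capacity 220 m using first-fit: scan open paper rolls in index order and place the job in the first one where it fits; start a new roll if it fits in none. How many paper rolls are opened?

8

  170 → roll 1 (new)  [load 170/220]
  30 → roll 1  [load 200/220]
  30 → roll 2 (new)  [load 30/220]
  30 → roll 2  [load 60/220]
  60 → roll 2  [load 120/220]
  140 → roll 3 (new)  [load 140/220]
  140 → roll 4 (new)  [load 140/220]
  150 → roll 5 (new)  [load 150/220]
  150 → roll 6 (new)  [load 150/220]
  140 → roll 7 (new)  [load 140/220]
  20 → roll 1  [load 220/220]
  130 → roll 8 (new)  [load 130/220]
8 paper rolls opened.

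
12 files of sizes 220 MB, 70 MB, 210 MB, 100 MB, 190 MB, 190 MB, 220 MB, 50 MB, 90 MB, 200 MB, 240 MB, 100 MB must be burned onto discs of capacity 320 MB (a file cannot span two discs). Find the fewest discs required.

7

Total = 240 + 220 + 220 + 210 + 200 + 190 + 190 + 100 + 100 + 90 + 70 + 50 = 1880 MB.
Lower bound: ⌈1880/320⌉ = 6 discs.
Also, 7 files each exceed 160 MB, and no two of those can share a disc, so at least 7 discs are needed.
A packing using 7 discs:
  disc 1: 240 + 70 = 310
  disc 2: 220 + 100 = 320
  disc 3: 220 + 100 = 320
  disc 4: 210 + 90 = 300
  disc 5: 200 + 50 = 250
  disc 6: 190 = 190
  disc 7: 190 = 190
This matches the lower bound, so 7 is optimal.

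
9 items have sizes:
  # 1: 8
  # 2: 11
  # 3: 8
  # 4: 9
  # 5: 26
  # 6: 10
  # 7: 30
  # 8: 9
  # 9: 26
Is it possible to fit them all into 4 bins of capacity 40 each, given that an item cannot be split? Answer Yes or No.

A valid assignment using 4 bins:
  bin 1: 30 + 10 = 40
  bin 2: 26 + 11 = 37
  bin 3: 26 + 9 = 35
  bin 4: 9 + 8 + 8 = 25
Every load is within 40, so 4 bins suffice.

Yes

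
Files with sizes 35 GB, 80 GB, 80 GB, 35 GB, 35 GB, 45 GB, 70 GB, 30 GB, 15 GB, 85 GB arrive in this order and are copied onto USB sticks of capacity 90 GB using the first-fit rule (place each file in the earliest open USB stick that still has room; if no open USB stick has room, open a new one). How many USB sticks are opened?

7

  35 → USB stick 1 (new)  [load 35/90]
  80 → USB stick 2 (new)  [load 80/90]
  80 → USB stick 3 (new)  [load 80/90]
  35 → USB stick 1  [load 70/90]
  35 → USB stick 4 (new)  [load 35/90]
  45 → USB stick 4  [load 80/90]
  70 → USB stick 5 (new)  [load 70/90]
  30 → USB stick 6 (new)  [load 30/90]
  15 → USB stick 1  [load 85/90]
  85 → USB stick 7 (new)  [load 85/90]
7 USB sticks opened.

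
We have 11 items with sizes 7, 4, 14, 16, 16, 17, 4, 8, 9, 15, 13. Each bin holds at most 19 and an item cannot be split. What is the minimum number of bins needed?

Total = 17 + 16 + 16 + 15 + 14 + 13 + 9 + 8 + 7 + 4 + 4 = 123.
Lower bound: ⌈123/19⌉ = 7 bins.
A packing using 8 bins:
  bin 1: 17 = 17
  bin 2: 16 = 16
  bin 3: 16 = 16
  bin 4: 15 + 4 = 19
  bin 5: 14 + 4 = 18
  bin 6: 13 = 13
  bin 7: 9 + 8 = 17
  bin 8: 7 = 7
No arrangement into 7 bins stays within capacity, so 8 is optimal.

8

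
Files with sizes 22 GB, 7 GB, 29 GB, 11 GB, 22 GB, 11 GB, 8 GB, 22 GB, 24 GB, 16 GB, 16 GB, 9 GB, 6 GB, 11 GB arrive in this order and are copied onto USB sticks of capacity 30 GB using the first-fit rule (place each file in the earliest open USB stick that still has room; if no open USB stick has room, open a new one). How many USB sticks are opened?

  22 → USB stick 1 (new)  [load 22/30]
  7 → USB stick 1  [load 29/30]
  29 → USB stick 2 (new)  [load 29/30]
  11 → USB stick 3 (new)  [load 11/30]
  22 → USB stick 4 (new)  [load 22/30]
  11 → USB stick 3  [load 22/30]
  8 → USB stick 3  [load 30/30]
  22 → USB stick 5 (new)  [load 22/30]
  24 → USB stick 6 (new)  [load 24/30]
  16 → USB stick 7 (new)  [load 16/30]
  16 → USB stick 8 (new)  [load 16/30]
  9 → USB stick 7  [load 25/30]
  6 → USB stick 4  [load 28/30]
  11 → USB stick 8  [load 27/30]
8 USB sticks opened.

8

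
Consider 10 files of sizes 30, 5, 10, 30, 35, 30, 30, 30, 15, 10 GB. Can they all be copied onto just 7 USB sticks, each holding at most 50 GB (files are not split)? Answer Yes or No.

Yes

A valid assignment using 6 USB sticks:
  USB stick 1: 35 + 15 = 50
  USB stick 2: 30 + 10 + 10 = 50
  USB stick 3: 30 + 5 = 35
  USB stick 4: 30 = 30
  USB stick 5: 30 = 30
  USB stick 6: 30 = 30
That uses only 6 ≤ 7, so 7 USB sticks are enough.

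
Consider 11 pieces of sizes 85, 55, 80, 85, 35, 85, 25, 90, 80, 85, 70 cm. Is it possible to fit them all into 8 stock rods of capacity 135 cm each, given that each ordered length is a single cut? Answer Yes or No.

Yes

A valid assignment using 8 stock rods:
  stock rod 1: 90 + 35 = 125
  stock rod 2: 85 + 25 = 110
  stock rod 3: 85 = 85
  stock rod 4: 85 = 85
  stock rod 5: 85 = 85
  stock rod 6: 80 + 55 = 135
  stock rod 7: 80 = 80
  stock rod 8: 70 = 70
Every load is within 135 cm, so 8 stock rods suffice.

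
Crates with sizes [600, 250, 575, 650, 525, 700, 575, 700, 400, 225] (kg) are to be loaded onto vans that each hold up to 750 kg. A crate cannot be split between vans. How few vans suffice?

Total = 700 + 700 + 650 + 600 + 575 + 575 + 525 + 400 + 250 + 225 = 5200 kg.
Lower bound: ⌈5200/750⌉ = 7 vans.
Also, 8 crates each exceed 375 kg, and no two of those can share a van, so at least 8 vans are needed.
A packing using 8 vans:
  van 1: 700 = 700
  van 2: 700 = 700
  van 3: 650 = 650
  van 4: 600 = 600
  van 5: 575 = 575
  van 6: 575 = 575
  van 7: 525 + 225 = 750
  van 8: 400 + 250 = 650
This matches the lower bound, so 8 is optimal.

8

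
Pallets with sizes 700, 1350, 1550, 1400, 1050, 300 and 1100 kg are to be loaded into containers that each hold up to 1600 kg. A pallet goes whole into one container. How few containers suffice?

Total = 1550 + 1400 + 1350 + 1100 + 1050 + 700 + 300 = 7450 kg.
Lower bound: ⌈7450/1600⌉ = 5 containers.
A packing using 6 containers:
  container 1: 1550 = 1550
  container 2: 1400 = 1400
  container 3: 1350 = 1350
  container 4: 1100 + 300 = 1400
  container 5: 1050 = 1050
  container 6: 700 = 700
No arrangement into 5 containers stays within capacity, so 6 is optimal.

6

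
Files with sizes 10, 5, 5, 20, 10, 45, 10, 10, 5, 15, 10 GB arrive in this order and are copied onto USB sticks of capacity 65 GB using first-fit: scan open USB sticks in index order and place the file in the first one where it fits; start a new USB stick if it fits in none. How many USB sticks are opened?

3

  10 → USB stick 1 (new)  [load 10/65]
  5 → USB stick 1  [load 15/65]
  5 → USB stick 1  [load 20/65]
  20 → USB stick 1  [load 40/65]
  10 → USB stick 1  [load 50/65]
  45 → USB stick 2 (new)  [load 45/65]
  10 → USB stick 1  [load 60/65]
  10 → USB stick 2  [load 55/65]
  5 → USB stick 1  [load 65/65]
  15 → USB stick 3 (new)  [load 15/65]
  10 → USB stick 2  [load 65/65]
3 USB sticks opened.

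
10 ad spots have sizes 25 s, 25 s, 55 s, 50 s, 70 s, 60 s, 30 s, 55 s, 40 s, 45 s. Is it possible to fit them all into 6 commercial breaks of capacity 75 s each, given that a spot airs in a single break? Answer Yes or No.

Total = 455 s; ⌈455/75⌉ = 7.
At least 7 commercial breaks are required, but only 6 are allowed.

No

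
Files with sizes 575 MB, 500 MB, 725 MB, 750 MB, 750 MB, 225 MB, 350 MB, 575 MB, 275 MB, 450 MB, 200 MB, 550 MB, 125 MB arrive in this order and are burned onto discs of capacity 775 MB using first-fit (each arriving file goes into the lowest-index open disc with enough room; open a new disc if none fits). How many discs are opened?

  575 → disc 1 (new)  [load 575/775]
  500 → disc 2 (new)  [load 500/775]
  725 → disc 3 (new)  [load 725/775]
  750 → disc 4 (new)  [load 750/775]
  750 → disc 5 (new)  [load 750/775]
  225 → disc 2  [load 725/775]
  350 → disc 6 (new)  [load 350/775]
  575 → disc 7 (new)  [load 575/775]
  275 → disc 6  [load 625/775]
  450 → disc 8 (new)  [load 450/775]
  200 → disc 1  [load 775/775]
  550 → disc 9 (new)  [load 550/775]
  125 → disc 6  [load 750/775]
9 discs opened.

9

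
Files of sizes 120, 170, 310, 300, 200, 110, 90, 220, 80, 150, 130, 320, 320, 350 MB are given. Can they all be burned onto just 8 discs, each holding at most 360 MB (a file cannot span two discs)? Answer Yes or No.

Total = 2870 MB; ⌈2870/360⌉ = 8.
The bound of 8 does not rule out 8, but exhaustive search shows no assignment into 8 discs of capacity 360 MB exists — the minimum is 9.

No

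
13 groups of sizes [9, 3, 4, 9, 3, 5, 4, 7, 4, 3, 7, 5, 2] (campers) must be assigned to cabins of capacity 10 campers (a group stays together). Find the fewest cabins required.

7

Total = 9 + 9 + 7 + 7 + 5 + 5 + 4 + 4 + 4 + 3 + 3 + 3 + 2 = 65 campers.
Lower bound: ⌈65/10⌉ = 7 cabins.
A packing using 7 cabins:
  cabin 1: 9 = 9
  cabin 2: 9 = 9
  cabin 3: 7 + 3 = 10
  cabin 4: 7 + 3 = 10
  cabin 5: 5 + 5 = 10
  cabin 6: 4 + 4 + 2 = 10
  cabin 7: 4 + 3 = 7
This matches the lower bound, so 7 is optimal.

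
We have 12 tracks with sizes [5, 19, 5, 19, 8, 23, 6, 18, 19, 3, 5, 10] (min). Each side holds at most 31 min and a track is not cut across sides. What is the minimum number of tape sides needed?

5

Total = 23 + 19 + 19 + 19 + 18 + 10 + 8 + 6 + 5 + 5 + 5 + 3 = 140 min.
Lower bound: ⌈140/31⌉ = 5 tape sides.
A packing using 5 tape sides:
  side 1: 23 + 8 = 31
  side 2: 19 + 10 = 29
  side 3: 19 + 6 + 5 = 30
  side 4: 19 + 5 + 5 = 29
  side 5: 18 + 3 = 21
This matches the lower bound, so 5 is optimal.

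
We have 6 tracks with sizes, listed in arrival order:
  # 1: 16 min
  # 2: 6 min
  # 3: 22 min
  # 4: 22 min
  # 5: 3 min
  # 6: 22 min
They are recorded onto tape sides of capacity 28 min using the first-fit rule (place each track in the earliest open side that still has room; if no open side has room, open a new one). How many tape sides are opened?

  16 → side 1 (new)  [load 16/28]
  6 → side 1  [load 22/28]
  22 → side 2 (new)  [load 22/28]
  22 → side 3 (new)  [load 22/28]
  3 → side 1  [load 25/28]
  22 → side 4 (new)  [load 22/28]
4 tape sides opened.

4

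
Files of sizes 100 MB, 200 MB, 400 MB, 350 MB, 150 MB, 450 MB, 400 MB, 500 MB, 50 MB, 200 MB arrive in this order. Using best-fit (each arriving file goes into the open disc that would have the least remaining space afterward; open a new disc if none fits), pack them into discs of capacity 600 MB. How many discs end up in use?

  100 → disc 1 (new)  [load 100/600]
  200 → disc 1  [load 300/600]
  400 → disc 2 (new)  [load 400/600]
  350 → disc 3 (new)  [load 350/600]
  150 → disc 2  [load 550/600]
  450 → disc 4 (new)  [load 450/600]
  400 → disc 5 (new)  [load 400/600]
  500 → disc 6 (new)  [load 500/600]
  50 → disc 2  [load 600/600]
  200 → disc 5  [load 600/600]
6 discs opened.

6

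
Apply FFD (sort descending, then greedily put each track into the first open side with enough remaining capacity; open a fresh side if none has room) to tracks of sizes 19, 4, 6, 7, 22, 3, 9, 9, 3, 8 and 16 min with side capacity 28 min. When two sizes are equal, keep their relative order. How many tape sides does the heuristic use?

Sorted descending: 22, 19, 16, 9, 9, 8, 7, 6, 4, 3, 3.
  22 → side 1 (new)  [load 22/28]
  19 → side 2 (new)  [load 19/28]
  16 → side 3 (new)  [load 16/28]
  9 → side 2  [load 28/28]
  9 → side 3  [load 25/28]
  8 → side 4 (new)  [load 8/28]
  7 → side 4  [load 15/28]
  6 → side 1  [load 28/28]
  4 → side 4  [load 19/28]
  3 → side 3  [load 28/28]
  3 → side 4  [load 22/28]
4 tape sides opened.

4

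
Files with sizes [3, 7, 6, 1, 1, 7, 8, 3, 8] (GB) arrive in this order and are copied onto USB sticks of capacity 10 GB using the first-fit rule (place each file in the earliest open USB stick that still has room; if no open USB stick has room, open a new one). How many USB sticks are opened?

  3 → USB stick 1 (new)  [load 3/10]
  7 → USB stick 1  [load 10/10]
  6 → USB stick 2 (new)  [load 6/10]
  1 → USB stick 2  [load 7/10]
  1 → USB stick 2  [load 8/10]
  7 → USB stick 3 (new)  [load 7/10]
  8 → USB stick 4 (new)  [load 8/10]
  3 → USB stick 3  [load 10/10]
  8 → USB stick 5 (new)  [load 8/10]
5 USB sticks opened.

5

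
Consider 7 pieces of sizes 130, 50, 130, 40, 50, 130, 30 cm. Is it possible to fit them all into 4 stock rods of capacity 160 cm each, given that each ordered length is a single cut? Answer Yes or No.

A valid assignment using 4 stock rods:
  stock rod 1: 130 + 30 = 160
  stock rod 2: 130 = 130
  stock rod 3: 130 = 130
  stock rod 4: 50 + 50 + 40 = 140
Every load is within 160 cm, so 4 stock rods suffice.

Yes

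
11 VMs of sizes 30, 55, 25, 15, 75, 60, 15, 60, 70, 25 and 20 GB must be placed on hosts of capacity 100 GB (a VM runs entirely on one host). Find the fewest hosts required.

5

Total = 75 + 70 + 60 + 60 + 55 + 30 + 25 + 25 + 20 + 15 + 15 = 450 GB.
Lower bound: ⌈450/100⌉ = 5 hosts.
A packing using 5 hosts:
  host 1: 75 + 25 = 100
  host 2: 70 + 30 = 100
  host 3: 60 + 25 + 15 = 100
  host 4: 60 + 20 + 15 = 95
  host 5: 55 = 55
This matches the lower bound, so 5 is optimal.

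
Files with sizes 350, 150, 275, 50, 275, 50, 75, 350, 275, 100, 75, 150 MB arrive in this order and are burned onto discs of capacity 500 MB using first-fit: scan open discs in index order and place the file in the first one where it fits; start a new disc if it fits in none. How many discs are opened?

5

  350 → disc 1 (new)  [load 350/500]
  150 → disc 1  [load 500/500]
  275 → disc 2 (new)  [load 275/500]
  50 → disc 2  [load 325/500]
  275 → disc 3 (new)  [load 275/500]
  50 → disc 2  [load 375/500]
  75 → disc 2  [load 450/500]
  350 → disc 4 (new)  [load 350/500]
  275 → disc 5 (new)  [load 275/500]
  100 → disc 3  [load 375/500]
  75 → disc 3  [load 450/500]
  150 → disc 4  [load 500/500]
5 discs opened.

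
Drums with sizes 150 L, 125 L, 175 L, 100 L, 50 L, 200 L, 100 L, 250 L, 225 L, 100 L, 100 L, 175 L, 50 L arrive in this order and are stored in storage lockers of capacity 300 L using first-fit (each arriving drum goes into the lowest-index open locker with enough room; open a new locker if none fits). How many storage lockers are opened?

  150 → locker 1 (new)  [load 150/300]
  125 → locker 1  [load 275/300]
  175 → locker 2 (new)  [load 175/300]
  100 → locker 2  [load 275/300]
  50 → locker 3 (new)  [load 50/300]
  200 → locker 3  [load 250/300]
  100 → locker 4 (new)  [load 100/300]
  250 → locker 5 (new)  [load 250/300]
  225 → locker 6 (new)  [load 225/300]
  100 → locker 4  [load 200/300]
  100 → locker 4  [load 300/300]
  175 → locker 7 (new)  [load 175/300]
  50 → locker 3  [load 300/300]
7 storage lockers opened.

7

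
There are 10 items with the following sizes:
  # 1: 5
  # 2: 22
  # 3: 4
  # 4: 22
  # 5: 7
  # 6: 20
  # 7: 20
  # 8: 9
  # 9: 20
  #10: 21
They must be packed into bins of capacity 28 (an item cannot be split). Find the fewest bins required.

7

Total = 22 + 22 + 21 + 20 + 20 + 20 + 9 + 7 + 5 + 4 = 150.
Lower bound: ⌈150/28⌉ = 6 bins.
A packing using 7 bins:
  bin 1: 22 + 5 = 27
  bin 2: 22 + 4 = 26
  bin 3: 21 + 7 = 28
  bin 4: 20 = 20
  bin 5: 20 = 20
  bin 6: 20 = 20
  bin 7: 9 = 9
No arrangement into 6 bins stays within capacity, so 7 is optimal.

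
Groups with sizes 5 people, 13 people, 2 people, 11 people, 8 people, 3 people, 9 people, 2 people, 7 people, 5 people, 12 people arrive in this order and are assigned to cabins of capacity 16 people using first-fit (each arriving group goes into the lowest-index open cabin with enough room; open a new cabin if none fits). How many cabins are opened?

6

  5 → cabin 1 (new)  [load 5/16]
  13 → cabin 2 (new)  [load 13/16]
  2 → cabin 1  [load 7/16]
  11 → cabin 3 (new)  [load 11/16]
  8 → cabin 1  [load 15/16]
  3 → cabin 2  [load 16/16]
  9 → cabin 4 (new)  [load 9/16]
  2 → cabin 3  [load 13/16]
  7 → cabin 4  [load 16/16]
  5 → cabin 5 (new)  [load 5/16]
  12 → cabin 6 (new)  [load 12/16]
6 cabins opened.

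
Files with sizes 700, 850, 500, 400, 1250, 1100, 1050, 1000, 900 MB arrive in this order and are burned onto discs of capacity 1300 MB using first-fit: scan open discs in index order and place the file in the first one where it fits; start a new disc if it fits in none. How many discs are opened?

  700 → disc 1 (new)  [load 700/1300]
  850 → disc 2 (new)  [load 850/1300]
  500 → disc 1  [load 1200/1300]
  400 → disc 2  [load 1250/1300]
  1250 → disc 3 (new)  [load 1250/1300]
  1100 → disc 4 (new)  [load 1100/1300]
  1050 → disc 5 (new)  [load 1050/1300]
  1000 → disc 6 (new)  [load 1000/1300]
  900 → disc 7 (new)  [load 900/1300]
7 discs opened.

7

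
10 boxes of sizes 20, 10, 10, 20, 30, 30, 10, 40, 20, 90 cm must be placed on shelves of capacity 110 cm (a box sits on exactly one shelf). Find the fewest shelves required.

Total = 90 + 40 + 30 + 30 + 20 + 20 + 20 + 10 + 10 + 10 = 280 cm.
Lower bound: ⌈280/110⌉ = 3 shelves.
A packing using 3 shelves:
  shelf 1: 90 + 20 = 110
  shelf 2: 40 + 30 + 30 + 10 = 110
  shelf 3: 20 + 20 + 10 + 10 = 60
This matches the lower bound, so 3 is optimal.

3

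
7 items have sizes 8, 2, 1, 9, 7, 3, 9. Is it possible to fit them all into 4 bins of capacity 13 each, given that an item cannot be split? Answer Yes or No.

A valid assignment using 4 bins:
  bin 1: 9 + 3 + 1 = 13
  bin 2: 9 + 2 = 11
  bin 3: 8 = 8
  bin 4: 7 = 7
Every load is within 13, so 4 bins suffice.

Yes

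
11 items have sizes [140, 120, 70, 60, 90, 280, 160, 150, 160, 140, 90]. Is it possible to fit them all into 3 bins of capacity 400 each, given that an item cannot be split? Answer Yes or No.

No

Total = 1460; ⌈1460/400⌉ = 4.
At least 4 bins are required, but only 3 are allowed.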